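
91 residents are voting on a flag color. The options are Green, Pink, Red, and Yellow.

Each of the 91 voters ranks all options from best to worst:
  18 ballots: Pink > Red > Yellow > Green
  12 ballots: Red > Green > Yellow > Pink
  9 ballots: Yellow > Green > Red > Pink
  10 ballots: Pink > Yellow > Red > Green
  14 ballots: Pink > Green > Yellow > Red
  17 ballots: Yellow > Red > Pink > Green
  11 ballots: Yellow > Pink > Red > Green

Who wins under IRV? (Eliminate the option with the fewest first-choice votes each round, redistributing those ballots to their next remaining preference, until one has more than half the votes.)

Round 1: Green 0, Pink 42, Red 12, Yellow 37. Green eliminated.
Round 2: Pink 42, Red 12, Yellow 37. Red eliminated.
Round 3: Pink 42, Yellow 49. Yellow has a majority (≥46).

Yellow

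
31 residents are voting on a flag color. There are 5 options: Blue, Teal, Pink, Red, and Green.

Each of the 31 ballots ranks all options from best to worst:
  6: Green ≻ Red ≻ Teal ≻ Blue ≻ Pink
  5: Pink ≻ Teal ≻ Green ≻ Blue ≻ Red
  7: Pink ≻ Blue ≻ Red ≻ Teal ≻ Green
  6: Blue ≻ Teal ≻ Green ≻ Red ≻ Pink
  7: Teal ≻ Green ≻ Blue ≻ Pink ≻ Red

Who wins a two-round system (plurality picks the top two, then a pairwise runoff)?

Round 1 first-place votes: Blue 6, Teal 7, Pink 12, Red 0, Green 6. Pink and Teal advance.
Runoff: Pink is ranked above Teal on 12 ballots, Teal above Pink on 19.

Teal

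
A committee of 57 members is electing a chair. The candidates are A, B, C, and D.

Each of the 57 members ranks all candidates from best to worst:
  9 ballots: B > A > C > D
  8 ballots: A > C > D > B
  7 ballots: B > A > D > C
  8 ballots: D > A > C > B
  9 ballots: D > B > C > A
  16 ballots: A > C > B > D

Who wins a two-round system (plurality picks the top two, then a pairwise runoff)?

Round 1 first-place votes: A 24, B 16, C 0, D 17. A and D advance.
Runoff: A is ranked above D on 40 ballots, D above A on 17.

A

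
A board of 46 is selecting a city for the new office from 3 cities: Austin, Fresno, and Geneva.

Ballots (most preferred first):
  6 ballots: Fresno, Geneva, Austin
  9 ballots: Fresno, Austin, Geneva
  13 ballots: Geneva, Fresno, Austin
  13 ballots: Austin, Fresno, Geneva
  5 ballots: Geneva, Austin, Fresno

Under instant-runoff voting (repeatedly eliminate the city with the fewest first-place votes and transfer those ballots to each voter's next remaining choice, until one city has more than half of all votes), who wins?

Fresno

Round 1: Austin 13, Fresno 15, Geneva 18. Austin eliminated.
Round 2: Fresno 28, Geneva 18. Fresno has a majority (≥24).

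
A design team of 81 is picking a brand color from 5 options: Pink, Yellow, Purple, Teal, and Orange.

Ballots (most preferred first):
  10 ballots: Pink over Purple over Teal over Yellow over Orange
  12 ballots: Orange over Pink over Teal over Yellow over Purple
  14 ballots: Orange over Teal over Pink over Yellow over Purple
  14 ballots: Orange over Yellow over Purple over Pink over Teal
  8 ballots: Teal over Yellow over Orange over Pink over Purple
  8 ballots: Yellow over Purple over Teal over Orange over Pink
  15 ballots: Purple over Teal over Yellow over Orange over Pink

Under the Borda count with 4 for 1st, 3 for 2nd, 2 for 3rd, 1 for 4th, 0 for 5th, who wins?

Orange

Pink: 10×4 + 12×3 + 14×2 + 14×1 + 8×1 + 8×0 + 15×0 = 126
Yellow: 10×1 + 12×1 + 14×1 + 14×3 + 8×3 + 8×4 + 15×2 = 164
Purple: 10×3 + 12×0 + 14×0 + 14×2 + 8×0 + 8×3 + 15×4 = 142
Teal: 10×2 + 12×2 + 14×3 + 14×0 + 8×4 + 8×2 + 15×3 = 179
Orange: 10×0 + 12×4 + 14×4 + 14×4 + 8×2 + 8×1 + 15×1 = 199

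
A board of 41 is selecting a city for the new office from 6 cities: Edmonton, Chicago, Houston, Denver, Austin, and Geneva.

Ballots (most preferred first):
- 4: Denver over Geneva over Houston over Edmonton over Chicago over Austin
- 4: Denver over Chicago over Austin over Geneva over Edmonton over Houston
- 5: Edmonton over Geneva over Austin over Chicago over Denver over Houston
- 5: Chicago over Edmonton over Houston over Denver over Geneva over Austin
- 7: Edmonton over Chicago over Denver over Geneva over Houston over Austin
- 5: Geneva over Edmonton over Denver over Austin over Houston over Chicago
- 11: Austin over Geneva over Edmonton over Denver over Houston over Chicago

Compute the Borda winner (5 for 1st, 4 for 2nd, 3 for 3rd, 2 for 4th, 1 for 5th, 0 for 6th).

Edmonton: 4×2 + 4×1 + 5×5 + 5×4 + 7×5 + 5×4 + 11×3 = 145
Chicago: 4×1 + 4×4 + 5×2 + 5×5 + 7×4 + 5×0 + 11×0 = 83
Houston: 4×3 + 4×0 + 5×0 + 5×3 + 7×1 + 5×1 + 11×1 = 50
Denver: 4×5 + 4×5 + 5×1 + 5×2 + 7×3 + 5×3 + 11×2 = 113
Austin: 4×0 + 4×3 + 5×3 + 5×0 + 7×0 + 5×2 + 11×5 = 92
Geneva: 4×4 + 4×2 + 5×4 + 5×1 + 7×2 + 5×5 + 11×4 = 132

Edmonton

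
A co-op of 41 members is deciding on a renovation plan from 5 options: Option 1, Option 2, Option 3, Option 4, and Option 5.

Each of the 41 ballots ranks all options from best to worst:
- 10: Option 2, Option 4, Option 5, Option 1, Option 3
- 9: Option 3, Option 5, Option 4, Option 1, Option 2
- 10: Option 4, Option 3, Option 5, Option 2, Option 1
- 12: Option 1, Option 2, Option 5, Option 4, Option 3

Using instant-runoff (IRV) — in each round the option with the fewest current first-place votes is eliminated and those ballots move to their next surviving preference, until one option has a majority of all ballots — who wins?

Option 4

Round 1: Option 1 12, Option 2 10, Option 3 9, Option 4 10, Option 5 0. Option 5 eliminated.
Round 2: Option 1 12, Option 2 10, Option 3 9, Option 4 10. Option 3 eliminated.
Round 3: Option 1 12, Option 2 10, Option 4 19. Option 2 eliminated.
Round 4: Option 1 12, Option 4 29. Option 4 has a majority (≥21).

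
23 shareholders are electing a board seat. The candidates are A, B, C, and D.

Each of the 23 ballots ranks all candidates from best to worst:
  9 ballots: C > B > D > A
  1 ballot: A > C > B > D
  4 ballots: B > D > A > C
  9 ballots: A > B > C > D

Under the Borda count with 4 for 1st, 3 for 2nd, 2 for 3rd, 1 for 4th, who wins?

B

A: 9×1 + 1×4 + 4×2 + 9×4 = 57
B: 9×3 + 1×2 + 4×4 + 9×3 = 72
C: 9×4 + 1×3 + 4×1 + 9×2 = 61
D: 9×2 + 1×1 + 4×3 + 9×1 = 40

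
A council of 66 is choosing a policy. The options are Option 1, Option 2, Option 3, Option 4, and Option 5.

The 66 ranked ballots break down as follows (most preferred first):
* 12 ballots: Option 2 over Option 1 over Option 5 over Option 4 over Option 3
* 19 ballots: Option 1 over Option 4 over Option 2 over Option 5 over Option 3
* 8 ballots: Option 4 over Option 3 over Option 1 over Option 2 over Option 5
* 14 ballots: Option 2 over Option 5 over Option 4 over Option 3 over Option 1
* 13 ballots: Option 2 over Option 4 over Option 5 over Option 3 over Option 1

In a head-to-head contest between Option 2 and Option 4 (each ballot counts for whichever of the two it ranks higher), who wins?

Option 2 is ranked above Option 4 on 39 ballots; Option 4 above Option 2 on 27.

Option 2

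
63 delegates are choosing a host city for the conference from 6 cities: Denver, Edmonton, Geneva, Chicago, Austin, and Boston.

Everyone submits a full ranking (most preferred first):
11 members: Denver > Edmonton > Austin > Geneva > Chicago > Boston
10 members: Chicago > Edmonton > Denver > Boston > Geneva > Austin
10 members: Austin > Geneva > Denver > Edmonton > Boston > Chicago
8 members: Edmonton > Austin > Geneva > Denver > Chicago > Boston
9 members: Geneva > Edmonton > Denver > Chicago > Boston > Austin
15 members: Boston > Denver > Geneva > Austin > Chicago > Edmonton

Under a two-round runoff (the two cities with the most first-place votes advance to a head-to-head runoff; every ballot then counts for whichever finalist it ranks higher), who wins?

Round 1 first-place votes: Denver 11, Edmonton 8, Geneva 9, Chicago 10, Austin 10, Boston 15. Boston and Denver advance.
Runoff: Boston is ranked above Denver on 15 ballots, Denver above Boston on 48.

Denver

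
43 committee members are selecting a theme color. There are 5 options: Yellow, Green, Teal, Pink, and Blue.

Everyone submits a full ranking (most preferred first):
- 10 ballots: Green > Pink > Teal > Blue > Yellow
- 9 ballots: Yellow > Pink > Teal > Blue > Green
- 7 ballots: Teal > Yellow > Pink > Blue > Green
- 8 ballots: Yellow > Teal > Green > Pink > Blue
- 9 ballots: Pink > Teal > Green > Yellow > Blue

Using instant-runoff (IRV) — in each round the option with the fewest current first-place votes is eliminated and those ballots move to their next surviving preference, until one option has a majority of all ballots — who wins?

Round 1: Yellow 17, Green 10, Teal 7, Pink 9, Blue 0. Blue eliminated.
Round 2: Yellow 17, Green 10, Teal 7, Pink 9. Teal eliminated.
Round 3: Yellow 24, Green 10, Pink 9. Yellow has a majority (≥22).

Yellow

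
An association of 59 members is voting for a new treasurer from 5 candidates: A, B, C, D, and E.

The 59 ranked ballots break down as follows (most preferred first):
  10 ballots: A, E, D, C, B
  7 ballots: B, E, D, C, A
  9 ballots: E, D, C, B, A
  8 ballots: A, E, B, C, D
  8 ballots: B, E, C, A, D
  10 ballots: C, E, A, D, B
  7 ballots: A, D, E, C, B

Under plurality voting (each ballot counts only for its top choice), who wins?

First-place votes: A 25, B 15, C 10, D 0, E 9.

A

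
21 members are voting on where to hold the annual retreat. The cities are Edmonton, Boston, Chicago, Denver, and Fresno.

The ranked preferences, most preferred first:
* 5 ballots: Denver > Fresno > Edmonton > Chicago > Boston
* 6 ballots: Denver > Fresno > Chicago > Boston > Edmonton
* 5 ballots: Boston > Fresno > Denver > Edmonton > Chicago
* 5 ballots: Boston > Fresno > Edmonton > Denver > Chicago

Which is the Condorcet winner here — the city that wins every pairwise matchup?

Denver vs Edmonton: 16–5
Denver vs Boston: 11–10
Denver vs Chicago: 21–0
Denver vs Fresno: 11–10
Denver beats every other city.

Denver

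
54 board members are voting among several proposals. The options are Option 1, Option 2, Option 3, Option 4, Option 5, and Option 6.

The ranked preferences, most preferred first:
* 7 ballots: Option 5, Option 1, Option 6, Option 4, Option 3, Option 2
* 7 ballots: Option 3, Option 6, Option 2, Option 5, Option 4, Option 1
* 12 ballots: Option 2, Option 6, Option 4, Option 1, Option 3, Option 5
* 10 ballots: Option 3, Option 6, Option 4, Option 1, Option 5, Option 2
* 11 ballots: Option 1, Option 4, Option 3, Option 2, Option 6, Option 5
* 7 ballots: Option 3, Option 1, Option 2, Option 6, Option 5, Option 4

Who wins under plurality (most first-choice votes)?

First-place votes: Option 1 11, Option 2 12, Option 3 24, Option 4 0, Option 5 7, Option 6 0.

Option 3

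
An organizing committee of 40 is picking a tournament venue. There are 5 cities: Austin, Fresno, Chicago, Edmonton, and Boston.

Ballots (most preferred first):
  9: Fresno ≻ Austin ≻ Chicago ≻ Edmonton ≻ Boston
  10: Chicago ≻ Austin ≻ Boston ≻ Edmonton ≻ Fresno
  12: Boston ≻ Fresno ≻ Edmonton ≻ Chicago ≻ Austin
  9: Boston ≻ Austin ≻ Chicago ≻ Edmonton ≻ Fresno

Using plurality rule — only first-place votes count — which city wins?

First-place votes: Austin 0, Fresno 9, Chicago 10, Edmonton 0, Boston 21.

Boston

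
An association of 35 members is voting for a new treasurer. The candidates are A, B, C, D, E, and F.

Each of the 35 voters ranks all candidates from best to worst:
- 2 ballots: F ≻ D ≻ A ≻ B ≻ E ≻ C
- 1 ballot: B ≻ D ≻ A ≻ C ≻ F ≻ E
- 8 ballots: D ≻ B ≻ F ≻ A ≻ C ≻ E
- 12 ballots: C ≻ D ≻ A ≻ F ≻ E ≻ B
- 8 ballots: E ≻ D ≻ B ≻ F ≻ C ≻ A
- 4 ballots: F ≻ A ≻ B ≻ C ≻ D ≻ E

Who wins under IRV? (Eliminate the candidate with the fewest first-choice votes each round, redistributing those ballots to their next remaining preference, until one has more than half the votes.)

D

Round 1: A 0, B 1, C 12, D 8, E 8, F 6. A eliminated.
Round 2: B 1, C 12, D 8, E 8, F 6. B eliminated.
Round 3: C 12, D 9, E 8, F 6. F eliminated.
Round 4: C 16, D 11, E 8. E eliminated.
Round 5: C 16, D 19. D has a majority (≥18).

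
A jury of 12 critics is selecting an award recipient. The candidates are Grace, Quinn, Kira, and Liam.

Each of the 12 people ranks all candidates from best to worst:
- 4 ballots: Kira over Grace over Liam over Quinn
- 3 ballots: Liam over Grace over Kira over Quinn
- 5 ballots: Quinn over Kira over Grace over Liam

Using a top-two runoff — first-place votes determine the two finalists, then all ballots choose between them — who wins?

Round 1 first-place votes: Grace 0, Quinn 5, Kira 4, Liam 3. Quinn and Kira advance.
Runoff: Quinn is ranked above Kira on 5 ballots, Kira above Quinn on 7.

Kira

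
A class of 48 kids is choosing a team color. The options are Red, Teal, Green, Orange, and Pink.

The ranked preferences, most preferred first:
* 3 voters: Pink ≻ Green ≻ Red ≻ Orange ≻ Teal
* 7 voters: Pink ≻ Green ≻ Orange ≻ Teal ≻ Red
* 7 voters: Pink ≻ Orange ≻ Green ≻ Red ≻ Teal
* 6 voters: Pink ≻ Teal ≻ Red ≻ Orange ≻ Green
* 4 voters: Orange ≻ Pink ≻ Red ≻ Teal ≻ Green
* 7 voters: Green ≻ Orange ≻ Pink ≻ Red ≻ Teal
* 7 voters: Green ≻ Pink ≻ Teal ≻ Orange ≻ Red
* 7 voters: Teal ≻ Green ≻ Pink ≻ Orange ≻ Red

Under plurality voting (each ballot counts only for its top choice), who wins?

Pink

First-place votes: Red 0, Teal 7, Green 14, Orange 4, Pink 23.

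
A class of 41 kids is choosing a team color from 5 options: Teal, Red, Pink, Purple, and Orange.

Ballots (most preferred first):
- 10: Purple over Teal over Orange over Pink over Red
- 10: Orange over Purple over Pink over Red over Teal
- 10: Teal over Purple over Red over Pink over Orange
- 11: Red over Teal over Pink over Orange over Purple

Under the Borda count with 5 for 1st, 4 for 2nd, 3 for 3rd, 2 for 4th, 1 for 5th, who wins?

Teal

Teal: 10×4 + 10×1 + 10×5 + 11×4 = 144
Red: 10×1 + 10×2 + 10×3 + 11×5 = 115
Pink: 10×2 + 10×3 + 10×2 + 11×3 = 103
Purple: 10×5 + 10×4 + 10×4 + 11×1 = 141
Orange: 10×3 + 10×5 + 10×1 + 11×2 = 112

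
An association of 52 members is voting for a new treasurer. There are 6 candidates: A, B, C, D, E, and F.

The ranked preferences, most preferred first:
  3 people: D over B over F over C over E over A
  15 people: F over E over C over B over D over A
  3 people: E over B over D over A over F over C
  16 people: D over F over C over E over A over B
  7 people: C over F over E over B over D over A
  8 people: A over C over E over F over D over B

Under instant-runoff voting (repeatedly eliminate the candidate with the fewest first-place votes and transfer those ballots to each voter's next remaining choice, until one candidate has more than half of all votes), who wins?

Round 1: A 8, B 0, C 7, D 19, E 3, F 15. B eliminated.
Round 2: A 8, C 7, D 19, E 3, F 15. E eliminated.
Round 3: A 8, C 7, D 22, F 15. C eliminated.
Round 4: A 8, D 22, F 22. A eliminated.
Round 5: D 22, F 30. F has a majority (≥27).

F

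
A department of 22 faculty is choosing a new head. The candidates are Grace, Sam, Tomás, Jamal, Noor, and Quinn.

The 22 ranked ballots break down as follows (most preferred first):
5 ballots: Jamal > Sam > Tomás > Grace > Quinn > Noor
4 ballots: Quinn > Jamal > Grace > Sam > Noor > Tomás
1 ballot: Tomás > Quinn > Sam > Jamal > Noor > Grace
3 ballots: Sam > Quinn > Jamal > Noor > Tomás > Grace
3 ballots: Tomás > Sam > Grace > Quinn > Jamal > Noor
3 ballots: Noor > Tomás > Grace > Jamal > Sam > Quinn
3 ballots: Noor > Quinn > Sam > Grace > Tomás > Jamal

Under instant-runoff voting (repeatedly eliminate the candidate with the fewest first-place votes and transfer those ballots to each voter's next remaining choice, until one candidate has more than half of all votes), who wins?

Round 1: Grace 0, Sam 3, Tomás 4, Jamal 5, Noor 6, Quinn 4. Grace eliminated.
Round 2: Sam 3, Tomás 4, Jamal 5, Noor 6, Quinn 4. Sam eliminated.
Round 3: Tomás 4, Jamal 5, Noor 6, Quinn 7. Tomás eliminated.
Round 4: Jamal 5, Noor 6, Quinn 11. Jamal eliminated.
Round 5: Noor 6, Quinn 16. Quinn has a majority (≥12).

Quinn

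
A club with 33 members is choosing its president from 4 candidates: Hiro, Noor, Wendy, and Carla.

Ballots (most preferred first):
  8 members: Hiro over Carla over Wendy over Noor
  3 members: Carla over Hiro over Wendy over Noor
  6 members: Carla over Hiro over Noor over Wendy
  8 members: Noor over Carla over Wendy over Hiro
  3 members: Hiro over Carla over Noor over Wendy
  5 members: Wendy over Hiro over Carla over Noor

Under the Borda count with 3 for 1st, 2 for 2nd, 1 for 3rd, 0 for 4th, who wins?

Carla

Hiro: 8×3 + 3×2 + 6×2 + 8×0 + 3×3 + 5×2 = 61
Noor: 8×0 + 3×0 + 6×1 + 8×3 + 3×1 + 5×0 = 33
Wendy: 8×1 + 3×1 + 6×0 + 8×1 + 3×0 + 5×3 = 34
Carla: 8×2 + 3×3 + 6×3 + 8×2 + 3×2 + 5×1 = 70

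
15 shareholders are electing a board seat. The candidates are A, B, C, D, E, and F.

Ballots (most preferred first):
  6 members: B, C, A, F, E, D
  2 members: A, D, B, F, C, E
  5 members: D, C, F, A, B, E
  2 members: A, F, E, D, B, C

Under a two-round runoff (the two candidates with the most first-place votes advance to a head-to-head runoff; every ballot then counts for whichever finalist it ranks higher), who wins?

Round 1 first-place votes: A 4, B 6, C 0, D 5, E 0, F 0. B and D advance.
Runoff: B is ranked above D on 6 ballots, D above B on 9.

D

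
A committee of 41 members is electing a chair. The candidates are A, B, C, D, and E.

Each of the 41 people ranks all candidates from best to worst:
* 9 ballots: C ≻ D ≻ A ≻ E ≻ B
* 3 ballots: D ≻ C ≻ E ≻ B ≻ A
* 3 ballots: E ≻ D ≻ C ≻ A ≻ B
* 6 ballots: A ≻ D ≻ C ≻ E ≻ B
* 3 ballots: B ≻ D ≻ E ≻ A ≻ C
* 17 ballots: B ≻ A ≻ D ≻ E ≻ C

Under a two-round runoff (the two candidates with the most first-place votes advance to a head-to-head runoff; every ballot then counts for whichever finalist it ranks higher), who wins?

C

Round 1 first-place votes: A 6, B 20, C 9, D 3, E 3. B and C advance.
Runoff: B is ranked above C on 20 ballots, C above B on 21.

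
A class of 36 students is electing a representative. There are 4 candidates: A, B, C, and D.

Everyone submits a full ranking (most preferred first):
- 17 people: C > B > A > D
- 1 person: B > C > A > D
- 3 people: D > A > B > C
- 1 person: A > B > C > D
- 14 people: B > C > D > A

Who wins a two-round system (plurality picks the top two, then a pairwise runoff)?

Round 1 first-place votes: A 1, B 15, C 17, D 3. C and B advance.
Runoff: C is ranked above B on 17 ballots, B above C on 19.

B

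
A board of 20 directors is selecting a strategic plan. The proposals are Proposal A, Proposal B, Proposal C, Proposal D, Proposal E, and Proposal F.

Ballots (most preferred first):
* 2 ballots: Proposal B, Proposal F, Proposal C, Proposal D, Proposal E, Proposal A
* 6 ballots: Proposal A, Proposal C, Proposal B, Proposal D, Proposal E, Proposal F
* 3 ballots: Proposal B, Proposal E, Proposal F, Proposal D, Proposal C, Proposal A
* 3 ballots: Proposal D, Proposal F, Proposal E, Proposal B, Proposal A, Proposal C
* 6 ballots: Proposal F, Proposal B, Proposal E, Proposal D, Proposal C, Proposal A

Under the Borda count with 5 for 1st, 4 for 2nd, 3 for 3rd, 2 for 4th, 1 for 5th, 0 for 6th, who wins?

Proposal A: 2×0 + 6×5 + 3×0 + 3×1 + 6×0 = 33
Proposal B: 2×5 + 6×3 + 3×5 + 3×2 + 6×4 = 73
Proposal C: 2×3 + 6×4 + 3×1 + 3×0 + 6×1 = 39
Proposal D: 2×2 + 6×2 + 3×2 + 3×5 + 6×2 = 49
Proposal E: 2×1 + 6×1 + 3×4 + 3×3 + 6×3 = 47
Proposal F: 2×4 + 6×0 + 3×3 + 3×4 + 6×5 = 59

Proposal B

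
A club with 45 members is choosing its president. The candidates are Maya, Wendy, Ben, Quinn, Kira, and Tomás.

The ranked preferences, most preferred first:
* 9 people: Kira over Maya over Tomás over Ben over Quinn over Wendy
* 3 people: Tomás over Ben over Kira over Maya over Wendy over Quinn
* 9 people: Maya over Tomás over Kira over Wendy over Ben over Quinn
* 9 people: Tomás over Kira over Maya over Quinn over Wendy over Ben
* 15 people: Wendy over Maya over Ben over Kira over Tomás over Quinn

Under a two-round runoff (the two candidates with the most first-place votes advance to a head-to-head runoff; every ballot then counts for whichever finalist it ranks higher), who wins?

Round 1 first-place votes: Maya 9, Wendy 15, Ben 0, Quinn 0, Kira 9, Tomás 12. Wendy and Tomás advance.
Runoff: Wendy is ranked above Tomás on 15 ballots, Tomás above Wendy on 30.

Tomás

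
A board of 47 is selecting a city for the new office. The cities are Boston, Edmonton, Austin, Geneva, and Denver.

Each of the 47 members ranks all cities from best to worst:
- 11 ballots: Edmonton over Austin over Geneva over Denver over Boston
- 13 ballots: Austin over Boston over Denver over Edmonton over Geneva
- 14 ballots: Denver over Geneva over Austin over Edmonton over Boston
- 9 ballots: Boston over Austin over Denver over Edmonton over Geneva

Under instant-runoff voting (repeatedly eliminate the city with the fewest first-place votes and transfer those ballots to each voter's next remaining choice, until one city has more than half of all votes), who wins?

Austin

Round 1: Boston 9, Edmonton 11, Austin 13, Geneva 0, Denver 14. Geneva eliminated.
Round 2: Boston 9, Edmonton 11, Austin 13, Denver 14. Boston eliminated.
Round 3: Edmonton 11, Austin 22, Denver 14. Edmonton eliminated.
Round 4: Austin 33, Denver 14. Austin has a majority (≥24).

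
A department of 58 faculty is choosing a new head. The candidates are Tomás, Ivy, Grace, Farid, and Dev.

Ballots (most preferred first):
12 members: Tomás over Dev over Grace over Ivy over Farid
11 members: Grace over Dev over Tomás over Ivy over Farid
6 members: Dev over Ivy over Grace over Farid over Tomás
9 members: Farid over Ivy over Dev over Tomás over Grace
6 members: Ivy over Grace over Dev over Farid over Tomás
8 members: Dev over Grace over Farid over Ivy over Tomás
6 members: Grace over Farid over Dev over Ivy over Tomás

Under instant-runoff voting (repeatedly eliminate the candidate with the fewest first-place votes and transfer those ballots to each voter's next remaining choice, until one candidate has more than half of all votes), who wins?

Dev

Round 1: Tomás 12, Ivy 6, Grace 17, Farid 9, Dev 14. Ivy eliminated.
Round 2: Tomás 12, Grace 23, Farid 9, Dev 14. Farid eliminated.
Round 3: Tomás 12, Grace 23, Dev 23. Tomás eliminated.
Round 4: Grace 23, Dev 35. Dev has a majority (≥30).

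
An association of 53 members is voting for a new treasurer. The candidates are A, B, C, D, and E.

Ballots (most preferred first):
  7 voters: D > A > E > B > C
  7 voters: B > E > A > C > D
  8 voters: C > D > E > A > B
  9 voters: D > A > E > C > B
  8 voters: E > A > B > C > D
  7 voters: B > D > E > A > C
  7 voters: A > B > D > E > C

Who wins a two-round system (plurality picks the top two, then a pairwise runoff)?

B

Round 1 first-place votes: A 7, B 14, C 8, D 16, E 8. D and B advance.
Runoff: D is ranked above B on 24 ballots, B above D on 29.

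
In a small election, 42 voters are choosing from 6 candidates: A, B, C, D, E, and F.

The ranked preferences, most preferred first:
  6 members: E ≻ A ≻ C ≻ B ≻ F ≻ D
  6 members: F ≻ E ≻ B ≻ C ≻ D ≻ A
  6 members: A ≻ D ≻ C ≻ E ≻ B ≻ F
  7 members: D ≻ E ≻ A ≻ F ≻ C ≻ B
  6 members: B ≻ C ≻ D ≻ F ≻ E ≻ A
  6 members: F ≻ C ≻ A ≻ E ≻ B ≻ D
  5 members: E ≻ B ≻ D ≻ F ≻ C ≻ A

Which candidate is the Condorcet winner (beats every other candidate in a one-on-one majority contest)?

E vs A: 30–12
E vs B: 36–6
E vs C: 24–18
E vs D: 23–19
E vs F: 24–18
E beats every other candidate.

E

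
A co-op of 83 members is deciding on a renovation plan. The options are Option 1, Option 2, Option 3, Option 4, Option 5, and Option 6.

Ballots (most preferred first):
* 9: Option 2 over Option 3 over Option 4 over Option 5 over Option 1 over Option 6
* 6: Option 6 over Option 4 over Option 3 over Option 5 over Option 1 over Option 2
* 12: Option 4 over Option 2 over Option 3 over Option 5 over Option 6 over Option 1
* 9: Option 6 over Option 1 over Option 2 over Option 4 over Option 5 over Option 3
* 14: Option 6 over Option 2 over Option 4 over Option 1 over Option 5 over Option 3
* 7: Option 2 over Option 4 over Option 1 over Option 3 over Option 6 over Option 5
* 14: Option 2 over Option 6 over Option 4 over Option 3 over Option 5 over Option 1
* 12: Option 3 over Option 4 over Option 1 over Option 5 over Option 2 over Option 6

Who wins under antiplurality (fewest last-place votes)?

Last-place votes: Option 1 26, Option 2 6, Option 3 23, Option 4 0, Option 5 7, Option 6 21.

Option 4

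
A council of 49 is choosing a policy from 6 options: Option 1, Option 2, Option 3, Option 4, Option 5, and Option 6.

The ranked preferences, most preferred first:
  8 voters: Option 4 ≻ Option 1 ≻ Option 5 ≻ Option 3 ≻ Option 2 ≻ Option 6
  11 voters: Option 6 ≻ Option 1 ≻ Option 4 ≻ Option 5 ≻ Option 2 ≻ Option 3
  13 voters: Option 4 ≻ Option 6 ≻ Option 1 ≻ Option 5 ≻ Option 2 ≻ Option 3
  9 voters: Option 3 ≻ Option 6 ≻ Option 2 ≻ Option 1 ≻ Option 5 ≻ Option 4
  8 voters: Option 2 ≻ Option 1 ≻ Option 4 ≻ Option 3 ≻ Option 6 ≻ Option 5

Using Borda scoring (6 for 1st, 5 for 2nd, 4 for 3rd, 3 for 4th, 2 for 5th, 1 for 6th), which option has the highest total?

Option 1

Option 1: 8×5 + 11×5 + 13×4 + 9×3 + 8×5 = 214
Option 2: 8×2 + 11×2 + 13×2 + 9×4 + 8×6 = 148
Option 3: 8×3 + 11×1 + 13×1 + 9×6 + 8×3 = 126
Option 4: 8×6 + 11×4 + 13×6 + 9×1 + 8×4 = 211
Option 5: 8×4 + 11×3 + 13×3 + 9×2 + 8×1 = 130
Option 6: 8×1 + 11×6 + 13×5 + 9×5 + 8×2 = 200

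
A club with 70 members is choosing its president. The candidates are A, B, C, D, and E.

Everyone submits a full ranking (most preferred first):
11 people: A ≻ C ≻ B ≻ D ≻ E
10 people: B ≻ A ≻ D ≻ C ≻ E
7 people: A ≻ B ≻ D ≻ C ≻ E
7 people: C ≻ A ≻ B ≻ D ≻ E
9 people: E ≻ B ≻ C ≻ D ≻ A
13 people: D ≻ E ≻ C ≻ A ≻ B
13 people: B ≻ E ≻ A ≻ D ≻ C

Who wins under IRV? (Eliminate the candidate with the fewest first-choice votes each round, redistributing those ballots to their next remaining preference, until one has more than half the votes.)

Round 1: A 18, B 23, C 7, D 13, E 9. C eliminated.
Round 2: A 25, B 23, D 13, E 9. E eliminated.
Round 3: A 25, B 32, D 13. D eliminated.
Round 4: A 38, B 32. A has a majority (≥36).

A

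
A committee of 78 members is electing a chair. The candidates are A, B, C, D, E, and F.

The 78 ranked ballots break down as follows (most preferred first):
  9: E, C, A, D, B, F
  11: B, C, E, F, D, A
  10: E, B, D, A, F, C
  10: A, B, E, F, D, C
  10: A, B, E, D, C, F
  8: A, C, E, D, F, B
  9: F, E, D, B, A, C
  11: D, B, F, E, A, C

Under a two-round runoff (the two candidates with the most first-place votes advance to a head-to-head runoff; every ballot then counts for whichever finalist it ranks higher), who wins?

E

Round 1 first-place votes: A 28, B 11, C 0, D 11, E 19, F 9. A and E advance.
Runoff: A is ranked above E on 28 ballots, E above A on 50.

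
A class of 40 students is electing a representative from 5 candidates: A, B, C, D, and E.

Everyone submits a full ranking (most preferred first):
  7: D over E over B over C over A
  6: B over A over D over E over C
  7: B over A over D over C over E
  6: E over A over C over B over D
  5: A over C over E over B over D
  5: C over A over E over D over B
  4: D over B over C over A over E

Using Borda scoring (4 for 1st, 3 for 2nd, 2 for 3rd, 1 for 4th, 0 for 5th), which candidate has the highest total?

A

A: 7×0 + 6×3 + 7×3 + 6×3 + 5×4 + 5×3 + 4×1 = 96
B: 7×2 + 6×4 + 7×4 + 6×1 + 5×1 + 5×0 + 4×3 = 89
C: 7×1 + 6×0 + 7×1 + 6×2 + 5×3 + 5×4 + 4×2 = 69
D: 7×4 + 6×2 + 7×2 + 6×0 + 5×0 + 5×1 + 4×4 = 75
E: 7×3 + 6×1 + 7×0 + 6×4 + 5×2 + 5×2 + 4×0 = 71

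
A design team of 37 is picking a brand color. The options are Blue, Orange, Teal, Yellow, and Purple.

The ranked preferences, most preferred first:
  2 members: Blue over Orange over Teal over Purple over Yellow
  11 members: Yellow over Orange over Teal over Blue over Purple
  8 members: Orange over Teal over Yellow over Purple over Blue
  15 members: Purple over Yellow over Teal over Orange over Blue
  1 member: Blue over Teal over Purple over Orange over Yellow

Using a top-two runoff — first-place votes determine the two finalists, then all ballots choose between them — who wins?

Round 1 first-place votes: Blue 3, Orange 8, Teal 0, Yellow 11, Purple 15. Purple and Yellow advance.
Runoff: Purple is ranked above Yellow on 18 ballots, Yellow above Purple on 19.

Yellow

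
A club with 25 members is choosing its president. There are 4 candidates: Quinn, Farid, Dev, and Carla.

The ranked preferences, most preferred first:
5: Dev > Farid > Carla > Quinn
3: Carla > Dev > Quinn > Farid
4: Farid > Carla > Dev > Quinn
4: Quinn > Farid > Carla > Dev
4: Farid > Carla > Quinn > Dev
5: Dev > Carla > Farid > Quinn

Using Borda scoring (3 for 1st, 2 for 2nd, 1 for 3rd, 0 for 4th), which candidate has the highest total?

Quinn: 5×0 + 3×1 + 4×0 + 4×3 + 4×1 + 5×0 = 19
Farid: 5×2 + 3×0 + 4×3 + 4×2 + 4×3 + 5×1 = 47
Dev: 5×3 + 3×2 + 4×1 + 4×0 + 4×0 + 5×3 = 40
Carla: 5×1 + 3×3 + 4×2 + 4×1 + 4×2 + 5×2 = 44

Farid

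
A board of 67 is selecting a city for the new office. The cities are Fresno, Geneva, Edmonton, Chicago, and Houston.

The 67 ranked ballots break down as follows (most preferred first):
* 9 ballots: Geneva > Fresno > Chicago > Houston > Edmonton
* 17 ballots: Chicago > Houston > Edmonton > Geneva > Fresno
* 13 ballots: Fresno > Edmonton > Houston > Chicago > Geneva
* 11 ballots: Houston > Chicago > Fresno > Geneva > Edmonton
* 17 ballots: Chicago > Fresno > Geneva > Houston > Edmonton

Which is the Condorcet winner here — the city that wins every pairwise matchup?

Chicago

Chicago vs Fresno: 45–22
Chicago vs Geneva: 58–9
Chicago vs Edmonton: 54–13
Chicago vs Houston: 43–24
Chicago beats every other city.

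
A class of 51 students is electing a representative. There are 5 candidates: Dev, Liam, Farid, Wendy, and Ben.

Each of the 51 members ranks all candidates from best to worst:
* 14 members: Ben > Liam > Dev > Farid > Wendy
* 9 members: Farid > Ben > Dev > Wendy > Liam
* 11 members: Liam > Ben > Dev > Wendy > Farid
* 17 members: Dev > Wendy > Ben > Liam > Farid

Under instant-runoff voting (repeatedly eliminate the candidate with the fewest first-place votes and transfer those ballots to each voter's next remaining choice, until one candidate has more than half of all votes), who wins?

Round 1: Dev 17, Liam 11, Farid 9, Wendy 0, Ben 14. Wendy eliminated.
Round 2: Dev 17, Liam 11, Farid 9, Ben 14. Farid eliminated.
Round 3: Dev 17, Liam 11, Ben 23. Liam eliminated.
Round 4: Dev 17, Ben 34. Ben has a majority (≥26).

Ben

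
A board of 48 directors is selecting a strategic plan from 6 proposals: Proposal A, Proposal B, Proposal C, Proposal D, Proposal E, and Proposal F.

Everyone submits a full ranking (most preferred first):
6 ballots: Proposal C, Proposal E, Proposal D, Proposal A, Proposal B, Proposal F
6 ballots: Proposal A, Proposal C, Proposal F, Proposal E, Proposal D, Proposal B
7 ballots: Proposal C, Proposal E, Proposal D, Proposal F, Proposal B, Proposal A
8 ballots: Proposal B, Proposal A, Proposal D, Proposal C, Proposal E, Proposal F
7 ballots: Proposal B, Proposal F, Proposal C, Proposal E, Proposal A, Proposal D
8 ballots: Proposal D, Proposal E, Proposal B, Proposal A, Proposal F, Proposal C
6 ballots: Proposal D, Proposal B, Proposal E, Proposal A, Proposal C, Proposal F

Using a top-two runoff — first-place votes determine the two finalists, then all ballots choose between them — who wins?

Round 1 first-place votes: Proposal A 6, Proposal B 15, Proposal C 13, Proposal D 14, Proposal E 0, Proposal F 0. Proposal B and Proposal D advance.
Runoff: Proposal B is ranked above Proposal D on 15 ballots, Proposal D above Proposal B on 33.

Proposal D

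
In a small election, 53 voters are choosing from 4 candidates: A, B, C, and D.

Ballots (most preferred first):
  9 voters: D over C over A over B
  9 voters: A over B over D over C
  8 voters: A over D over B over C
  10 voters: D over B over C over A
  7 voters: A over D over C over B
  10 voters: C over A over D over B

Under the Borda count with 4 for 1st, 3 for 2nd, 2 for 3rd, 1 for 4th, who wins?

A: 9×2 + 9×4 + 8×4 + 10×1 + 7×4 + 10×3 = 154
B: 9×1 + 9×3 + 8×2 + 10×3 + 7×1 + 10×1 = 99
C: 9×3 + 9×1 + 8×1 + 10×2 + 7×2 + 10×4 = 118
D: 9×4 + 9×2 + 8×3 + 10×4 + 7×3 + 10×2 = 159

D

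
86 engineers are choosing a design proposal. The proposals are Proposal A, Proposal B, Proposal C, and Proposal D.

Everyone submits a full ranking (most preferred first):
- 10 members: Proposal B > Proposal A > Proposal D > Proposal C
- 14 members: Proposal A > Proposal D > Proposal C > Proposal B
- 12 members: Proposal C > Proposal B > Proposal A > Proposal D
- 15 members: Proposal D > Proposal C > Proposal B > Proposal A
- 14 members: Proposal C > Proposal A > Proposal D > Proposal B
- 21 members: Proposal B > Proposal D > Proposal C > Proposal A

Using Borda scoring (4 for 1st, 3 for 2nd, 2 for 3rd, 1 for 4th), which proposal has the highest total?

Proposal A: 10×3 + 14×4 + 12×2 + 15×1 + 14×3 + 21×1 = 188
Proposal B: 10×4 + 14×1 + 12×3 + 15×2 + 14×1 + 21×4 = 218
Proposal C: 10×1 + 14×2 + 12×4 + 15×3 + 14×4 + 21×2 = 229
Proposal D: 10×2 + 14×3 + 12×1 + 15×4 + 14×2 + 21×3 = 225

Proposal C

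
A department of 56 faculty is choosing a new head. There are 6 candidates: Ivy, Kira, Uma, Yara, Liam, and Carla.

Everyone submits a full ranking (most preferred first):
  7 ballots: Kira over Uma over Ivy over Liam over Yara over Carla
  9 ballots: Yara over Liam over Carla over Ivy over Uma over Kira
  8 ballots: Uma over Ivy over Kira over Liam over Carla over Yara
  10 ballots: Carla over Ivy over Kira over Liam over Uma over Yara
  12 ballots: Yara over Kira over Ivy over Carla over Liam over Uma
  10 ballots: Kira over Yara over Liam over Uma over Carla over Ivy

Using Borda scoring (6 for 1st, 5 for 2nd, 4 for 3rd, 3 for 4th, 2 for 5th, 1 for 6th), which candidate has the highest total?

Kira

Ivy: 7×4 + 9×3 + 8×5 + 10×5 + 12×4 + 10×1 = 203
Kira: 7×6 + 9×1 + 8×4 + 10×4 + 12×5 + 10×6 = 243
Uma: 7×5 + 9×2 + 8×6 + 10×2 + 12×1 + 10×3 = 163
Yara: 7×2 + 9×6 + 8×1 + 10×1 + 12×6 + 10×5 = 208
Liam: 7×3 + 9×5 + 8×3 + 10×3 + 12×2 + 10×4 = 184
Carla: 7×1 + 9×4 + 8×2 + 10×6 + 12×3 + 10×2 = 175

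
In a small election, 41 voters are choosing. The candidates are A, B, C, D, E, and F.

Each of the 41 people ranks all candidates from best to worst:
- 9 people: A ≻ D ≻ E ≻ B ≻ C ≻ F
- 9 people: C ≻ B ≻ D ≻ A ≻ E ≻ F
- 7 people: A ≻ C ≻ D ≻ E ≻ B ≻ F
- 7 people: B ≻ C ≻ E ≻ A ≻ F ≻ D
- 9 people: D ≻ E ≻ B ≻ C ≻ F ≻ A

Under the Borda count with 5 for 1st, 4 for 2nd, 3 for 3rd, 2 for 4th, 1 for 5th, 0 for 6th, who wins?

A: 9×5 + 9×2 + 7×5 + 7×2 + 9×0 = 112
B: 9×2 + 9×4 + 7×1 + 7×5 + 9×3 = 123
C: 9×1 + 9×5 + 7×4 + 7×4 + 9×2 = 128
D: 9×4 + 9×3 + 7×3 + 7×0 + 9×5 = 129
E: 9×3 + 9×1 + 7×2 + 7×3 + 9×4 = 107
F: 9×0 + 9×0 + 7×0 + 7×1 + 9×1 = 16

D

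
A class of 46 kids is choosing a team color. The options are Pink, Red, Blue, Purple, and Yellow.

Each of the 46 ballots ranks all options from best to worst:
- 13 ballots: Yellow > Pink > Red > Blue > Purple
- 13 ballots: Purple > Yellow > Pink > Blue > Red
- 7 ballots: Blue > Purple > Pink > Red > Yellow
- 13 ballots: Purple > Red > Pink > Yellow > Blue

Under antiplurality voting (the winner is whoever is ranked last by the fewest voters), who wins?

Last-place votes: Pink 0, Red 13, Blue 13, Purple 13, Yellow 7.

Pink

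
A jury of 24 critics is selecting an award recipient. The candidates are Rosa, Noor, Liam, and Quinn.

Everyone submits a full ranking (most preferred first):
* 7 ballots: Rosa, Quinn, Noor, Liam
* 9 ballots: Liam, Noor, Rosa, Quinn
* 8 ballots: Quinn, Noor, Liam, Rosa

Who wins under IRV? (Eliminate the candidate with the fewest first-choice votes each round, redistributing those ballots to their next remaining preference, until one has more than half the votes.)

Round 1: Rosa 7, Noor 0, Liam 9, Quinn 8. Noor eliminated.
Round 2: Rosa 7, Liam 9, Quinn 8. Rosa eliminated.
Round 3: Liam 9, Quinn 15. Quinn has a majority (≥13).

Quinn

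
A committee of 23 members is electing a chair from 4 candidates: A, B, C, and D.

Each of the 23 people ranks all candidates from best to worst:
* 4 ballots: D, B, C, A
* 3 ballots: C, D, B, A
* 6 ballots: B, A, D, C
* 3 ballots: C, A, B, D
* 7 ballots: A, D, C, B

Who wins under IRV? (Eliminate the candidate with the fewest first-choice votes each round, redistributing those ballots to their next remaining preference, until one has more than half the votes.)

Round 1: A 7, B 6, C 6, D 4. D eliminated.
Round 2: A 7, B 10, C 6. C eliminated.
Round 3: A 10, B 13. B has a majority (≥12).

B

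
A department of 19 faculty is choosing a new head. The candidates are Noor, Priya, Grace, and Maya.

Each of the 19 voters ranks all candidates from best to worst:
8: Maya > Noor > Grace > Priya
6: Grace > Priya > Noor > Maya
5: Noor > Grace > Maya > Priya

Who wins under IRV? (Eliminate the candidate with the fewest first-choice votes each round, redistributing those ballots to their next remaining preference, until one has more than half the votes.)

Grace

Round 1: Noor 5, Priya 0, Grace 6, Maya 8. Priya eliminated.
Round 2: Noor 5, Grace 6, Maya 8. Noor eliminated.
Round 3: Grace 11, Maya 8. Grace has a majority (≥10).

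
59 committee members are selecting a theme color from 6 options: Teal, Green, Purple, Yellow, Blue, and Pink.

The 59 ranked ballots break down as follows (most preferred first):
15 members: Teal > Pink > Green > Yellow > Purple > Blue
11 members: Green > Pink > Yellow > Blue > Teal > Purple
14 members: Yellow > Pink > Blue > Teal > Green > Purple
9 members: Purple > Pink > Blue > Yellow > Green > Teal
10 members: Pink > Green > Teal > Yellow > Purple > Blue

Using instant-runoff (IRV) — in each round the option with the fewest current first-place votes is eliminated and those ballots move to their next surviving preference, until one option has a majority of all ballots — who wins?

Round 1: Teal 15, Green 11, Purple 9, Yellow 14, Blue 0, Pink 10. Blue eliminated.
Round 2: Teal 15, Green 11, Purple 9, Yellow 14, Pink 10. Purple eliminated.
Round 3: Teal 15, Green 11, Yellow 14, Pink 19. Green eliminated.
Round 4: Teal 15, Yellow 14, Pink 30. Pink has a majority (≥30).

Pink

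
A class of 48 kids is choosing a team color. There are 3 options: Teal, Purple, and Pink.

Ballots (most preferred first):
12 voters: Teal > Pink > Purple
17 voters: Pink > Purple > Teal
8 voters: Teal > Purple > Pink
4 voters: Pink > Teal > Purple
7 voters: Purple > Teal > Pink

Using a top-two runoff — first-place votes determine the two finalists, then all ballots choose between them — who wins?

Teal

Round 1 first-place votes: Teal 20, Purple 7, Pink 21. Pink and Teal advance.
Runoff: Pink is ranked above Teal on 21 ballots, Teal above Pink on 27.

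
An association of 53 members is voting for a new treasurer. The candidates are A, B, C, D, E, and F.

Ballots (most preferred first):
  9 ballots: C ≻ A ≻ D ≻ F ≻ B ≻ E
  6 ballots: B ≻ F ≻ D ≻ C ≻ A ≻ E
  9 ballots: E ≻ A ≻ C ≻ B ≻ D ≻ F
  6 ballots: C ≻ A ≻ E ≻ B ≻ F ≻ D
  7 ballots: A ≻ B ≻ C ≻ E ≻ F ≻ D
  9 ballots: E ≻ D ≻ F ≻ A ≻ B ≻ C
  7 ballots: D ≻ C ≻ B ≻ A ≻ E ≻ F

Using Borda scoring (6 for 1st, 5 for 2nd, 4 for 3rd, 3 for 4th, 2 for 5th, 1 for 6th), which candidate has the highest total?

A

A: 9×5 + 6×2 + 9×5 + 6×5 + 7×6 + 9×3 + 7×3 = 222
B: 9×2 + 6×6 + 9×3 + 6×3 + 7×5 + 9×2 + 7×4 = 180
C: 9×6 + 6×3 + 9×4 + 6×6 + 7×4 + 9×1 + 7×5 = 216
D: 9×4 + 6×4 + 9×2 + 6×1 + 7×1 + 9×5 + 7×6 = 178
E: 9×1 + 6×1 + 9×6 + 6×4 + 7×3 + 9×6 + 7×2 = 182
F: 9×3 + 6×5 + 9×1 + 6×2 + 7×2 + 9×4 + 7×1 = 135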